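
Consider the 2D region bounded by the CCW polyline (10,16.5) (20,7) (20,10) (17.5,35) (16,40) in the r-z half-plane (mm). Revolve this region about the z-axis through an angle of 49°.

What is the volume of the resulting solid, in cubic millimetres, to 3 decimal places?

Profile (r,z), 5 vertices: (10,16.5) (20,7) (20,10) (17.5,35) (16,40)
edge 0: (10,16.5)→(20,7)  cross = 10·7 − 20·16.5 = -260.0000; (r_i+r_j)·cross = 30·-260.0000 = -7800.0000
edge 1: (20,7)→(20,10)  cross = 20·10 − 20·7 = 60.0000; (r_i+r_j)·cross = 40·60.0000 = 2400.0000
edge 2: (20,10)→(17.5,35)  cross = 20·35 − 17.5·10 = 525.0000; (r_i+r_j)·cross = 37.5·525.0000 = 19687.5000
edge 3: (17.5,35)→(16,40)  cross = 17.5·40 − 16·35 = 140.0000; (r_i+r_j)·cross = 33.5·140.0000 = 4690.0000
edge 4: (16,40)→(10,16.5)  cross = 16·16.5 − 10·40 = -136.0000; (r_i+r_j)·cross = 26·-136.0000 = -3536.0000
Σcross = 329.0000 → A = |Σcross|/2 = 164.5000 mm²
Σ(r_i+r_j)·cross = 15441.5000 → first moment M = |Σ|/6 = 2573.5833
R_c = M/A = 2573.5833/164.5000 = 15.6449 mm
θ = 49° = 0.855211 rad
V = θ·R_c·A = 0.855211·15.6449·164.5000 = 2200.958 mm³

Volume = 2200.958 mm³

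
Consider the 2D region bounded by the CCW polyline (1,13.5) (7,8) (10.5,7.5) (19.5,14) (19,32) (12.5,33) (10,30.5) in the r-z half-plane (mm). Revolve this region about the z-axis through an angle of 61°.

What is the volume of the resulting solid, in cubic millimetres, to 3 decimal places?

Profile (r,z), 7 vertices: (1,13.5) (7,8) (10.5,7.5) (19.5,14) (19,32) (12.5,33) (10,30.5)
edge 0: (1,13.5)→(7,8)  cross = 1·8 − 7·13.5 = -86.5000; (r_i+r_j)·cross = 8·-86.5000 = -692.0000
edge 1: (7,8)→(10.5,7.5)  cross = 7·7.5 − 10.5·8 = -31.5000; (r_i+r_j)·cross = 17.5·-31.5000 = -551.2500
edge 2: (10.5,7.5)→(19.5,14)  cross = 10.5·14 − 19.5·7.5 = 0.7500; (r_i+r_j)·cross = 30·0.7500 = 22.5000
edge 3: (19.5,14)→(19,32)  cross = 19.5·32 − 19·14 = 358.0000; (r_i+r_j)·cross = 38.5·358.0000 = 13783.0000
edge 4: (19,32)→(12.5,33)  cross = 19·33 − 12.5·32 = 227.0000; (r_i+r_j)·cross = 31.5·227.0000 = 7150.5000
edge 5: (12.5,33)→(10,30.5)  cross = 12.5·30.5 − 10·33 = 51.2500; (r_i+r_j)·cross = 22.5·51.2500 = 1153.1250
edge 6: (10,30.5)→(1,13.5)  cross = 10·13.5 − 1·30.5 = 104.5000; (r_i+r_j)·cross = 11·104.5000 = 1149.5000
Σcross = 623.5000 → A = |Σcross|/2 = 311.7500 mm²
Σ(r_i+r_j)·cross = 22015.3750 → first moment M = |Σ|/6 = 3669.2292
R_c = M/A = 3669.2292/311.7500 = 11.7698 mm
θ = 61° = 1.064651 rad
V = θ·R_c·A = 1.064651·11.7698·311.7500 = 3906.448 mm³

Volume = 3906.448 mm³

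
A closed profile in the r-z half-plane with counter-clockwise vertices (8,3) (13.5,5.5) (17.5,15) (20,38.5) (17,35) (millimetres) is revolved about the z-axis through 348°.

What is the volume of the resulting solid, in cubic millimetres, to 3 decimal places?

Volume = 13507.125 mm³

Profile (r,z), 5 vertices: (8,3) (13.5,5.5) (17.5,15) (20,38.5) (17,35)
edge 0: (8,3)→(13.5,5.5)  cross = 8·5.5 − 13.5·3 = 3.5000; (r_i+r_j)·cross = 21.5·3.5000 = 75.2500
edge 1: (13.5,5.5)→(17.5,15)  cross = 13.5·15 − 17.5·5.5 = 106.2500; (r_i+r_j)·cross = 31·106.2500 = 3293.7500
edge 2: (17.5,15)→(20,38.5)  cross = 17.5·38.5 − 20·15 = 373.7500; (r_i+r_j)·cross = 37.5·373.7500 = 14015.6250
edge 3: (20,38.5)→(17,35)  cross = 20·35 − 17·38.5 = 45.5000; (r_i+r_j)·cross = 37·45.5000 = 1683.5000
edge 4: (17,35)→(8,3)  cross = 17·3 − 8·35 = -229.0000; (r_i+r_j)·cross = 25·-229.0000 = -5725.0000
Σcross = 300.0000 → A = |Σcross|/2 = 150.0000 mm²
Σ(r_i+r_j)·cross = 13343.1250 → first moment M = |Σ|/6 = 2223.8542
R_c = M/A = 2223.8542/150.0000 = 14.8257 mm
θ = 348° = 6.073746 rad
V = θ·R_c·A = 6.073746·14.8257·150.0000 = 13507.125 mm³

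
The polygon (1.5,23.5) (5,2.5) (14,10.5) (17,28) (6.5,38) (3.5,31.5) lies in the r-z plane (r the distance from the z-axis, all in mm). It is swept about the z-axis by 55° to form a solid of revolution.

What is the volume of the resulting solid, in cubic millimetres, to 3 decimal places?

Volume = 2881.093 mm³

Profile (r,z), 6 vertices: (1.5,23.5) (5,2.5) (14,10.5) (17,28) (6.5,38) (3.5,31.5)
edge 0: (1.5,23.5)→(5,2.5)  cross = 1.5·2.5 − 5·23.5 = -113.7500; (r_i+r_j)·cross = 6.5·-113.7500 = -739.3750
edge 1: (5,2.5)→(14,10.5)  cross = 5·10.5 − 14·2.5 = 17.5000; (r_i+r_j)·cross = 19·17.5000 = 332.5000
edge 2: (14,10.5)→(17,28)  cross = 14·28 − 17·10.5 = 213.5000; (r_i+r_j)·cross = 31·213.5000 = 6618.5000
edge 3: (17,28)→(6.5,38)  cross = 17·38 − 6.5·28 = 464.0000; (r_i+r_j)·cross = 23.5·464.0000 = 10904.0000
edge 4: (6.5,38)→(3.5,31.5)  cross = 6.5·31.5 − 3.5·38 = 71.7500; (r_i+r_j)·cross = 10·71.7500 = 717.5000
edge 5: (3.5,31.5)→(1.5,23.5)  cross = 3.5·23.5 − 1.5·31.5 = 35.0000; (r_i+r_j)·cross = 5·35.0000 = 175.0000
Σcross = 688.0000 → A = |Σcross|/2 = 344.0000 mm²
Σ(r_i+r_j)·cross = 18008.1250 → first moment M = |Σ|/6 = 3001.3542
R_c = M/A = 3001.3542/344.0000 = 8.7249 mm
θ = 55° = 0.959931 rad
V = θ·R_c·A = 0.959931·8.7249·344.0000 = 2881.093 mm³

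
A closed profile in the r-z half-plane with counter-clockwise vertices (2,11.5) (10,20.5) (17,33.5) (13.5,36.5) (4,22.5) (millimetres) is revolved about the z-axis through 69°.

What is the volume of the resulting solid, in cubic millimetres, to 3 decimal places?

Profile (r,z), 5 vertices: (2,11.5) (10,20.5) (17,33.5) (13.5,36.5) (4,22.5)
edge 0: (2,11.5)→(10,20.5)  cross = 2·20.5 − 10·11.5 = -74.0000; (r_i+r_j)·cross = 12·-74.0000 = -888.0000
edge 1: (10,20.5)→(17,33.5)  cross = 10·33.5 − 17·20.5 = -13.5000; (r_i+r_j)·cross = 27·-13.5000 = -364.5000
edge 2: (17,33.5)→(13.5,36.5)  cross = 17·36.5 − 13.5·33.5 = 168.2500; (r_i+r_j)·cross = 30.5·168.2500 = 5131.6250
edge 3: (13.5,36.5)→(4,22.5)  cross = 13.5·22.5 − 4·36.5 = 157.7500; (r_i+r_j)·cross = 17.5·157.7500 = 2760.6250
edge 4: (4,22.5)→(2,11.5)  cross = 4·11.5 − 2·22.5 = 1.0000; (r_i+r_j)·cross = 6·1.0000 = 6.0000
Σcross = 239.5000 → A = |Σcross|/2 = 119.7500 mm²
Σ(r_i+r_j)·cross = 6645.7500 → first moment M = |Σ|/6 = 1107.6250
R_c = M/A = 1107.6250/119.7500 = 9.2495 mm
θ = 69° = 1.204277 rad
V = θ·R_c·A = 1.204277·9.2495·119.7500 = 1333.888 mm³

Volume = 1333.888 mm³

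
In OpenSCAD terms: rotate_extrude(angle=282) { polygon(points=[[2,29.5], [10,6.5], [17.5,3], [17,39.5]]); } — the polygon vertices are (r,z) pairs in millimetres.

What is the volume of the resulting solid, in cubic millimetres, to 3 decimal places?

Volume = 20039.225 mm³

Profile (r,z), 4 vertices: (2,29.5) (10,6.5) (17.5,3) (17,39.5)
edge 0: (2,29.5)→(10,6.5)  cross = 2·6.5 − 10·29.5 = -282.0000; (r_i+r_j)·cross = 12·-282.0000 = -3384.0000
edge 1: (10,6.5)→(17.5,3)  cross = 10·3 − 17.5·6.5 = -83.7500; (r_i+r_j)·cross = 27.5·-83.7500 = -2303.1250
edge 2: (17.5,3)→(17,39.5)  cross = 17.5·39.5 − 17·3 = 640.2500; (r_i+r_j)·cross = 34.5·640.2500 = 22088.6250
edge 3: (17,39.5)→(2,29.5)  cross = 17·29.5 − 2·39.5 = 422.5000; (r_i+r_j)·cross = 19·422.5000 = 8027.5000
Σcross = 697.0000 → A = |Σcross|/2 = 348.5000 mm²
Σ(r_i+r_j)·cross = 24429.0000 → first moment M = |Σ|/6 = 4071.5000
R_c = M/A = 4071.5000/348.5000 = 11.6829 mm
θ = 282° = 4.921828 rad
V = θ·R_c·A = 4.921828·11.6829·348.5000 = 20039.225 mm³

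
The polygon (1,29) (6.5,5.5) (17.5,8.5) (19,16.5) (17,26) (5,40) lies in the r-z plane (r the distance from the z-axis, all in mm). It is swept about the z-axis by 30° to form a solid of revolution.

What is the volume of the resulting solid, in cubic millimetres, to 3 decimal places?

Volume = 1981.309 mm³

Profile (r,z), 6 vertices: (1,29) (6.5,5.5) (17.5,8.5) (19,16.5) (17,26) (5,40)
edge 0: (1,29)→(6.5,5.5)  cross = 1·5.5 − 6.5·29 = -183.0000; (r_i+r_j)·cross = 7.5·-183.0000 = -1372.5000
edge 1: (6.5,5.5)→(17.5,8.5)  cross = 6.5·8.5 − 17.5·5.5 = -41.0000; (r_i+r_j)·cross = 24·-41.0000 = -984.0000
edge 2: (17.5,8.5)→(19,16.5)  cross = 17.5·16.5 − 19·8.5 = 127.2500; (r_i+r_j)·cross = 36.5·127.2500 = 4644.6250
edge 3: (19,16.5)→(17,26)  cross = 19·26 − 17·16.5 = 213.5000; (r_i+r_j)·cross = 36·213.5000 = 7686.0000
edge 4: (17,26)→(5,40)  cross = 17·40 − 5·26 = 550.0000; (r_i+r_j)·cross = 22·550.0000 = 12100.0000
edge 5: (5,40)→(1,29)  cross = 5·29 − 1·40 = 105.0000; (r_i+r_j)·cross = 6·105.0000 = 630.0000
Σcross = 771.7500 → A = |Σcross|/2 = 385.8750 mm²
Σ(r_i+r_j)·cross = 22704.1250 → first moment M = |Σ|/6 = 3784.0208
R_c = M/A = 3784.0208/385.8750 = 9.8063 mm
θ = 30° = 0.523599 rad
V = θ·R_c·A = 0.523599·9.8063·385.8750 = 1981.309 mm³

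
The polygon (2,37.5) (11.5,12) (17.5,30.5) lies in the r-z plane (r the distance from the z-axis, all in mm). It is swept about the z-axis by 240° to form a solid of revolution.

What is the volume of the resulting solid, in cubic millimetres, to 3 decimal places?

Profile (r,z), 3 vertices: (2,37.5) (11.5,12) (17.5,30.5)
edge 0: (2,37.5)→(11.5,12)  cross = 2·12 − 11.5·37.5 = -407.2500; (r_i+r_j)·cross = 13.5·-407.2500 = -5497.8750
edge 1: (11.5,12)→(17.5,30.5)  cross = 11.5·30.5 − 17.5·12 = 140.7500; (r_i+r_j)·cross = 29·140.7500 = 4081.7500
edge 2: (17.5,30.5)→(2,37.5)  cross = 17.5·37.5 − 2·30.5 = 595.2500; (r_i+r_j)·cross = 19.5·595.2500 = 11607.3750
Σcross = 328.7500 → A = |Σcross|/2 = 164.3750 mm²
Σ(r_i+r_j)·cross = 10191.2500 → first moment M = |Σ|/6 = 1698.5417
R_c = M/A = 1698.5417/164.3750 = 10.3333 mm
θ = 240° = 4.188790 rad
V = θ·R_c·A = 4.188790·10.3333·164.3750 = 7114.835 mm³

Volume = 7114.835 mm³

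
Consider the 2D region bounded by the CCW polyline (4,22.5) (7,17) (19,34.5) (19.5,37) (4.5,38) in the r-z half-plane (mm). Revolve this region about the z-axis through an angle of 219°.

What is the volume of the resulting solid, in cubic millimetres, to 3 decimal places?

Volume = 7273.623 mm³

Profile (r,z), 5 vertices: (4,22.5) (7,17) (19,34.5) (19.5,37) (4.5,38)
edge 0: (4,22.5)→(7,17)  cross = 4·17 − 7·22.5 = -89.5000; (r_i+r_j)·cross = 11·-89.5000 = -984.5000
edge 1: (7,17)→(19,34.5)  cross = 7·34.5 − 19·17 = -81.5000; (r_i+r_j)·cross = 26·-81.5000 = -2119.0000
edge 2: (19,34.5)→(19.5,37)  cross = 19·37 − 19.5·34.5 = 30.2500; (r_i+r_j)·cross = 38.5·30.2500 = 1164.6250
edge 3: (19.5,37)→(4.5,38)  cross = 19.5·38 − 4.5·37 = 574.5000; (r_i+r_j)·cross = 24·574.5000 = 13788.0000
edge 4: (4.5,38)→(4,22.5)  cross = 4.5·22.5 − 4·38 = -50.7500; (r_i+r_j)·cross = 8.5·-50.7500 = -431.3750
Σcross = 383.0000 → A = |Σcross|/2 = 191.5000 mm²
Σ(r_i+r_j)·cross = 11417.7500 → first moment M = |Σ|/6 = 1902.9583
R_c = M/A = 1902.9583/191.5000 = 9.9371 mm
θ = 219° = 3.822271 rad
V = θ·R_c·A = 3.822271·9.9371·191.5000 = 7273.623 mm³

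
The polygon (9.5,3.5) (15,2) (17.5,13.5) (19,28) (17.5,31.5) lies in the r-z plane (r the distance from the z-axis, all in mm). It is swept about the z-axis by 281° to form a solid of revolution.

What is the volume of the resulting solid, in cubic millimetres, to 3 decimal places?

Profile (r,z), 5 vertices: (9.5,3.5) (15,2) (17.5,13.5) (19,28) (17.5,31.5)
edge 0: (9.5,3.5)→(15,2)  cross = 9.5·2 − 15·3.5 = -33.5000; (r_i+r_j)·cross = 24.5·-33.5000 = -820.7500
edge 1: (15,2)→(17.5,13.5)  cross = 15·13.5 − 17.5·2 = 167.5000; (r_i+r_j)·cross = 32.5·167.5000 = 5443.7500
edge 2: (17.5,13.5)→(19,28)  cross = 17.5·28 − 19·13.5 = 233.5000; (r_i+r_j)·cross = 36.5·233.5000 = 8522.7500
edge 3: (19,28)→(17.5,31.5)  cross = 19·31.5 − 17.5·28 = 108.5000; (r_i+r_j)·cross = 36.5·108.5000 = 3960.2500
edge 4: (17.5,31.5)→(9.5,3.5)  cross = 17.5·3.5 − 9.5·31.5 = -238.0000; (r_i+r_j)·cross = 27·-238.0000 = -6426.0000
Σcross = 238.0000 → A = |Σcross|/2 = 119.0000 mm²
Σ(r_i+r_j)·cross = 10680.0000 → first moment M = |Σ|/6 = 1780.0000
R_c = M/A = 1780.0000/119.0000 = 14.9580 mm
θ = 281° = 4.904375 rad
V = θ·R_c·A = 4.904375·14.9580·119.0000 = 8729.788 mm³

Volume = 8729.788 mm³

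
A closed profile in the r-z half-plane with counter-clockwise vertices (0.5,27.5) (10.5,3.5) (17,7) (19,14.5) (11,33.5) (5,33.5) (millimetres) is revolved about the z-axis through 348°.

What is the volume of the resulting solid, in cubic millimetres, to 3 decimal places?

Profile (r,z), 6 vertices: (0.5,27.5) (10.5,3.5) (17,7) (19,14.5) (11,33.5) (5,33.5)
edge 0: (0.5,27.5)→(10.5,3.5)  cross = 0.5·3.5 − 10.5·27.5 = -287.0000; (r_i+r_j)·cross = 11·-287.0000 = -3157.0000
edge 1: (10.5,3.5)→(17,7)  cross = 10.5·7 − 17·3.5 = 14.0000; (r_i+r_j)·cross = 27.5·14.0000 = 385.0000
edge 2: (17,7)→(19,14.5)  cross = 17·14.5 − 19·7 = 113.5000; (r_i+r_j)·cross = 36·113.5000 = 4086.0000
edge 3: (19,14.5)→(11,33.5)  cross = 19·33.5 − 11·14.5 = 477.0000; (r_i+r_j)·cross = 30·477.0000 = 14310.0000
edge 4: (11,33.5)→(5,33.5)  cross = 11·33.5 − 5·33.5 = 201.0000; (r_i+r_j)·cross = 16·201.0000 = 3216.0000
edge 5: (5,33.5)→(0.5,27.5)  cross = 5·27.5 − 0.5·33.5 = 120.7500; (r_i+r_j)·cross = 5.5·120.7500 = 664.1250
Σcross = 639.2500 → A = |Σcross|/2 = 319.6250 mm²
Σ(r_i+r_j)·cross = 19504.1250 → first moment M = |Σ|/6 = 3250.6875
R_c = M/A = 3250.6875/319.6250 = 10.1703 mm
θ = 348° = 6.073746 rad
V = θ·R_c·A = 6.073746·10.1703·319.6250 = 19743.850 mm³

Volume = 19743.850 mm³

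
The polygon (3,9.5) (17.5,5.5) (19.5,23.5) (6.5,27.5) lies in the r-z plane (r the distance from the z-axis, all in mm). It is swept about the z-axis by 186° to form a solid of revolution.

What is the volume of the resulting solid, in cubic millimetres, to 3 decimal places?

Profile (r,z), 4 vertices: (3,9.5) (17.5,5.5) (19.5,23.5) (6.5,27.5)
edge 0: (3,9.5)→(17.5,5.5)  cross = 3·5.5 − 17.5·9.5 = -149.7500; (r_i+r_j)·cross = 20.5·-149.7500 = -3069.8750
edge 1: (17.5,5.5)→(19.5,23.5)  cross = 17.5·23.5 − 19.5·5.5 = 304.0000; (r_i+r_j)·cross = 37·304.0000 = 11248.0000
edge 2: (19.5,23.5)→(6.5,27.5)  cross = 19.5·27.5 − 6.5·23.5 = 383.5000; (r_i+r_j)·cross = 26·383.5000 = 9971.0000
edge 3: (6.5,27.5)→(3,9.5)  cross = 6.5·9.5 − 3·27.5 = -20.7500; (r_i+r_j)·cross = 9.5·-20.7500 = -197.1250
Σcross = 517.0000 → A = |Σcross|/2 = 258.5000 mm²
Σ(r_i+r_j)·cross = 17952.0000 → first moment M = |Σ|/6 = 2992.0000
R_c = M/A = 2992.0000/258.5000 = 11.5745 mm
θ = 186° = 3.246312 rad
V = θ·R_c·A = 3.246312·11.5745·258.5000 = 9712.967 mm³

Volume = 9712.967 mm³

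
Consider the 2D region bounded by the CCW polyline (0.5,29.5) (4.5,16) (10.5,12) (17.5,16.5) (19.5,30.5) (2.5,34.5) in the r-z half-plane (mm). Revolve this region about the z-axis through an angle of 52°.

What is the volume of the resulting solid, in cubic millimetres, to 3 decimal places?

Volume = 2688.491 mm³

Profile (r,z), 6 vertices: (0.5,29.5) (4.5,16) (10.5,12) (17.5,16.5) (19.5,30.5) (2.5,34.5)
edge 0: (0.5,29.5)→(4.5,16)  cross = 0.5·16 − 4.5·29.5 = -124.7500; (r_i+r_j)·cross = 5·-124.7500 = -623.7500
edge 1: (4.5,16)→(10.5,12)  cross = 4.5·12 − 10.5·16 = -114.0000; (r_i+r_j)·cross = 15·-114.0000 = -1710.0000
edge 2: (10.5,12)→(17.5,16.5)  cross = 10.5·16.5 − 17.5·12 = -36.7500; (r_i+r_j)·cross = 28·-36.7500 = -1029.0000
edge 3: (17.5,16.5)→(19.5,30.5)  cross = 17.5·30.5 − 19.5·16.5 = 212.0000; (r_i+r_j)·cross = 37·212.0000 = 7844.0000
edge 4: (19.5,30.5)→(2.5,34.5)  cross = 19.5·34.5 − 2.5·30.5 = 596.5000; (r_i+r_j)·cross = 22·596.5000 = 13123.0000
edge 5: (2.5,34.5)→(0.5,29.5)  cross = 2.5·29.5 − 0.5·34.5 = 56.5000; (r_i+r_j)·cross = 3·56.5000 = 169.5000
Σcross = 589.5000 → A = |Σcross|/2 = 294.7500 mm²
Σ(r_i+r_j)·cross = 17773.7500 → first moment M = |Σ|/6 = 2962.2917
R_c = M/A = 2962.2917/294.7500 = 10.0502 mm
θ = 52° = 0.907571 rad
V = θ·R_c·A = 0.907571·10.0502·294.7500 = 2688.491 mm³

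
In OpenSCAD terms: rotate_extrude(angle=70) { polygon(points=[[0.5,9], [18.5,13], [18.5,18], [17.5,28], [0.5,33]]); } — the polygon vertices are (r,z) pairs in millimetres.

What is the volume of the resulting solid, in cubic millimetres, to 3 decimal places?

Profile (r,z), 5 vertices: (0.5,9) (18.5,13) (18.5,18) (17.5,28) (0.5,33)
edge 0: (0.5,9)→(18.5,13)  cross = 0.5·13 − 18.5·9 = -160.0000; (r_i+r_j)·cross = 19·-160.0000 = -3040.0000
edge 1: (18.5,13)→(18.5,18)  cross = 18.5·18 − 18.5·13 = 92.5000; (r_i+r_j)·cross = 37·92.5000 = 3422.5000
edge 2: (18.5,18)→(17.5,28)  cross = 18.5·28 − 17.5·18 = 203.0000; (r_i+r_j)·cross = 36·203.0000 = 7308.0000
edge 3: (17.5,28)→(0.5,33)  cross = 17.5·33 − 0.5·28 = 563.5000; (r_i+r_j)·cross = 18·563.5000 = 10143.0000
edge 4: (0.5,33)→(0.5,9)  cross = 0.5·9 − 0.5·33 = -12.0000; (r_i+r_j)·cross = 1·-12.0000 = -12.0000
Σcross = 687.0000 → A = |Σcross|/2 = 343.5000 mm²
Σ(r_i+r_j)·cross = 17821.5000 → first moment M = |Σ|/6 = 2970.2500
R_c = M/A = 2970.2500/343.5000 = 8.6470 mm
θ = 70° = 1.221730 rad
V = θ·R_c·A = 1.221730·8.6470·343.5000 = 3628.845 mm³

Volume = 3628.845 mm³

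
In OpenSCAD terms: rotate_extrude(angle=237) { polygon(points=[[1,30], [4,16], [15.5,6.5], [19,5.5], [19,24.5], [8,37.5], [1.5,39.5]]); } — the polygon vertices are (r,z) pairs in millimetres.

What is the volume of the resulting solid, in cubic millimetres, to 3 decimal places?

Profile (r,z), 7 vertices: (1,30) (4,16) (15.5,6.5) (19,5.5) (19,24.5) (8,37.5) (1.5,39.5)
edge 0: (1,30)→(4,16)  cross = 1·16 − 4·30 = -104.0000; (r_i+r_j)·cross = 5·-104.0000 = -520.0000
edge 1: (4,16)→(15.5,6.5)  cross = 4·6.5 − 15.5·16 = -222.0000; (r_i+r_j)·cross = 19.5·-222.0000 = -4329.0000
edge 2: (15.5,6.5)→(19,5.5)  cross = 15.5·5.5 − 19·6.5 = -38.2500; (r_i+r_j)·cross = 34.5·-38.2500 = -1319.6250
edge 3: (19,5.5)→(19,24.5)  cross = 19·24.5 − 19·5.5 = 361.0000; (r_i+r_j)·cross = 38·361.0000 = 13718.0000
edge 4: (19,24.5)→(8,37.5)  cross = 19·37.5 − 8·24.5 = 516.5000; (r_i+r_j)·cross = 27·516.5000 = 13945.5000
edge 5: (8,37.5)→(1.5,39.5)  cross = 8·39.5 − 1.5·37.5 = 259.7500; (r_i+r_j)·cross = 9.5·259.7500 = 2467.6250
edge 6: (1.5,39.5)→(1,30)  cross = 1.5·30 − 1·39.5 = 5.5000; (r_i+r_j)·cross = 2.5·5.5000 = 13.7500
Σcross = 778.5000 → A = |Σcross|/2 = 389.2500 mm²
Σ(r_i+r_j)·cross = 23976.2500 → first moment M = |Σ|/6 = 3996.0417
R_c = M/A = 3996.0417/389.2500 = 10.2660 mm
θ = 237° = 4.136430 rad
V = θ·R_c·A = 4.136430·10.2660·389.2500 = 16529.348 mm³

Volume = 16529.348 mm³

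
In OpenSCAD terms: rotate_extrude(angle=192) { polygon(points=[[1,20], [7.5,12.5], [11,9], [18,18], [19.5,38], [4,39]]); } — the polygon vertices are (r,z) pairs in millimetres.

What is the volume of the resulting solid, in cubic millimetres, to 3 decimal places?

Profile (r,z), 6 vertices: (1,20) (7.5,12.5) (11,9) (18,18) (19.5,38) (4,39)
edge 0: (1,20)→(7.5,12.5)  cross = 1·12.5 − 7.5·20 = -137.5000; (r_i+r_j)·cross = 8.5·-137.5000 = -1168.7500
edge 1: (7.5,12.5)→(11,9)  cross = 7.5·9 − 11·12.5 = -70.0000; (r_i+r_j)·cross = 18.5·-70.0000 = -1295.0000
edge 2: (11,9)→(18,18)  cross = 11·18 − 18·9 = 36.0000; (r_i+r_j)·cross = 29·36.0000 = 1044.0000
edge 3: (18,18)→(19.5,38)  cross = 18·38 − 19.5·18 = 333.0000; (r_i+r_j)·cross = 37.5·333.0000 = 12487.5000
edge 4: (19.5,38)→(4,39)  cross = 19.5·39 − 4·38 = 608.5000; (r_i+r_j)·cross = 23.5·608.5000 = 14299.7500
edge 5: (4,39)→(1,20)  cross = 4·20 − 1·39 = 41.0000; (r_i+r_j)·cross = 5·41.0000 = 205.0000
Σcross = 811.0000 → A = |Σcross|/2 = 405.5000 mm²
Σ(r_i+r_j)·cross = 25572.5000 → first moment M = |Σ|/6 = 4262.0833
R_c = M/A = 4262.0833/405.5000 = 10.5107 mm
θ = 192° = 3.351032 rad
V = θ·R_c·A = 3.351032·10.5107·405.5000 = 14282.378 mm³

Volume = 14282.378 mm³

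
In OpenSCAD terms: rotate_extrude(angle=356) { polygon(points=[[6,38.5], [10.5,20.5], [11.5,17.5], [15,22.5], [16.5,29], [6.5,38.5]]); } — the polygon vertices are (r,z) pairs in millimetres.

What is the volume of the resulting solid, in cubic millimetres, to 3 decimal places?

Profile (r,z), 6 vertices: (6,38.5) (10.5,20.5) (11.5,17.5) (15,22.5) (16.5,29) (6.5,38.5)
edge 0: (6,38.5)→(10.5,20.5)  cross = 6·20.5 − 10.5·38.5 = -281.2500; (r_i+r_j)·cross = 16.5·-281.2500 = -4640.6250
edge 1: (10.5,20.5)→(11.5,17.5)  cross = 10.5·17.5 − 11.5·20.5 = -52.0000; (r_i+r_j)·cross = 22·-52.0000 = -1144.0000
edge 2: (11.5,17.5)→(15,22.5)  cross = 11.5·22.5 − 15·17.5 = -3.7500; (r_i+r_j)·cross = 26.5·-3.7500 = -99.3750
edge 3: (15,22.5)→(16.5,29)  cross = 15·29 − 16.5·22.5 = 63.7500; (r_i+r_j)·cross = 31.5·63.7500 = 2008.1250
edge 4: (16.5,29)→(6.5,38.5)  cross = 16.5·38.5 − 6.5·29 = 446.7500; (r_i+r_j)·cross = 23·446.7500 = 10275.2500
edge 5: (6.5,38.5)→(6,38.5)  cross = 6.5·38.5 − 6·38.5 = 19.2500; (r_i+r_j)·cross = 12.5·19.2500 = 240.6250
Σcross = 192.7500 → A = |Σcross|/2 = 96.3750 mm²
Σ(r_i+r_j)·cross = 6640.0000 → first moment M = |Σ|/6 = 1106.6667
R_c = M/A = 1106.6667/96.3750 = 11.4829 mm
θ = 356° = 6.213372 rad
V = θ·R_c·A = 6.213372·11.4829·96.3750 = 6876.132 mm³

Volume = 6876.132 mm³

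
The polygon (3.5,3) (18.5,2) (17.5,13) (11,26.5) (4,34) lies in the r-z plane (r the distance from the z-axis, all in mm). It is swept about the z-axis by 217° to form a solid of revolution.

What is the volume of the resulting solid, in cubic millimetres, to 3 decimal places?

Profile (r,z), 5 vertices: (3.5,3) (18.5,2) (17.5,13) (11,26.5) (4,34)
edge 0: (3.5,3)→(18.5,2)  cross = 3.5·2 − 18.5·3 = -48.5000; (r_i+r_j)·cross = 22·-48.5000 = -1067.0000
edge 1: (18.5,2)→(17.5,13)  cross = 18.5·13 − 17.5·2 = 205.5000; (r_i+r_j)·cross = 36·205.5000 = 7398.0000
edge 2: (17.5,13)→(11,26.5)  cross = 17.5·26.5 − 11·13 = 320.7500; (r_i+r_j)·cross = 28.5·320.7500 = 9141.3750
edge 3: (11,26.5)→(4,34)  cross = 11·34 − 4·26.5 = 268.0000; (r_i+r_j)·cross = 15·268.0000 = 4020.0000
edge 4: (4,34)→(3.5,3)  cross = 4·3 − 3.5·34 = -107.0000; (r_i+r_j)·cross = 7.5·-107.0000 = -802.5000
Σcross = 638.7500 → A = |Σcross|/2 = 319.3750 mm²
Σ(r_i+r_j)·cross = 18689.8750 → first moment M = |Σ|/6 = 3114.9792
R_c = M/A = 3114.9792/319.3750 = 9.7534 mm
θ = 217° = 3.787364 rad
V = θ·R_c·A = 3.787364·9.7534·319.3750 = 11797.561 mm³

Volume = 11797.561 mm³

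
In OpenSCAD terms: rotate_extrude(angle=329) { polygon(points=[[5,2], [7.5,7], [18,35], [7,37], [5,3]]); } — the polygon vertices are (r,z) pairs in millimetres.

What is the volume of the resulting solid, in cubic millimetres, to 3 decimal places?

Profile (r,z), 5 vertices: (5,2) (7.5,7) (18,35) (7,37) (5,3)
edge 0: (5,2)→(7.5,7)  cross = 5·7 − 7.5·2 = 20.0000; (r_i+r_j)·cross = 12.5·20.0000 = 250.0000
edge 1: (7.5,7)→(18,35)  cross = 7.5·35 − 18·7 = 136.5000; (r_i+r_j)·cross = 25.5·136.5000 = 3480.7500
edge 2: (18,35)→(7,37)  cross = 18·37 − 7·35 = 421.0000; (r_i+r_j)·cross = 25·421.0000 = 10525.0000
edge 3: (7,37)→(5,3)  cross = 7·3 − 5·37 = -164.0000; (r_i+r_j)·cross = 12·-164.0000 = -1968.0000
edge 4: (5,3)→(5,2)  cross = 5·2 − 5·3 = -5.0000; (r_i+r_j)·cross = 10·-5.0000 = -50.0000
Σcross = 408.5000 → A = |Σcross|/2 = 204.2500 mm²
Σ(r_i+r_j)·cross = 12237.7500 → first moment M = |Σ|/6 = 2039.6250
R_c = M/A = 2039.6250/204.2500 = 9.9859 mm
θ = 329° = 5.742133 rad
V = θ·R_c·A = 5.742133·9.9859·204.2500 = 11711.799 mm³

Volume = 11711.799 mm³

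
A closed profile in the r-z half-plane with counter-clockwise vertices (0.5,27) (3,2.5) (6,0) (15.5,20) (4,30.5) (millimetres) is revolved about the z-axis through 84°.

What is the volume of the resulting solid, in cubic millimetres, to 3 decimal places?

Profile (r,z), 5 vertices: (0.5,27) (3,2.5) (6,0) (15.5,20) (4,30.5)
edge 0: (0.5,27)→(3,2.5)  cross = 0.5·2.5 − 3·27 = -79.7500; (r_i+r_j)·cross = 3.5·-79.7500 = -279.1250
edge 1: (3,2.5)→(6,0)  cross = 3·0 − 6·2.5 = -15.0000; (r_i+r_j)·cross = 9·-15.0000 = -135.0000
edge 2: (6,0)→(15.5,20)  cross = 6·20 − 15.5·0 = 120.0000; (r_i+r_j)·cross = 21.5·120.0000 = 2580.0000
edge 3: (15.5,20)→(4,30.5)  cross = 15.5·30.5 − 4·20 = 392.7500; (r_i+r_j)·cross = 19.5·392.7500 = 7658.6250
edge 4: (4,30.5)→(0.5,27)  cross = 4·27 − 0.5·30.5 = 92.7500; (r_i+r_j)·cross = 4.5·92.7500 = 417.3750
Σcross = 510.7500 → A = |Σcross|/2 = 255.3750 mm²
Σ(r_i+r_j)·cross = 10241.8750 → first moment M = |Σ|/6 = 1706.9792
R_c = M/A = 1706.9792/255.3750 = 6.6842 mm
θ = 84° = 1.466077 rad
V = θ·R_c·A = 1.466077·6.6842·255.3750 = 2502.562 mm³

Volume = 2502.562 mm³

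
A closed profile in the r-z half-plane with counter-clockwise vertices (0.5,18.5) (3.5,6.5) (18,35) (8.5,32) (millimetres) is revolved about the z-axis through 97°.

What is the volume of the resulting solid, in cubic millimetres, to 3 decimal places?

Profile (r,z), 4 vertices: (0.5,18.5) (3.5,6.5) (18,35) (8.5,32)
edge 0: (0.5,18.5)→(3.5,6.5)  cross = 0.5·6.5 − 3.5·18.5 = -61.5000; (r_i+r_j)·cross = 4·-61.5000 = -246.0000
edge 1: (3.5,6.5)→(18,35)  cross = 3.5·35 − 18·6.5 = 5.5000; (r_i+r_j)·cross = 21.5·5.5000 = 118.2500
edge 2: (18,35)→(8.5,32)  cross = 18·32 − 8.5·35 = 278.5000; (r_i+r_j)·cross = 26.5·278.5000 = 7380.2500
edge 3: (8.5,32)→(0.5,18.5)  cross = 8.5·18.5 − 0.5·32 = 141.2500; (r_i+r_j)·cross = 9·141.2500 = 1271.2500
Σcross = 363.7500 → A = |Σcross|/2 = 181.8750 mm²
Σ(r_i+r_j)·cross = 8523.7500 → first moment M = |Σ|/6 = 1420.6250
R_c = M/A = 1420.6250/181.8750 = 7.8110 mm
θ = 97° = 1.692969 rad
V = θ·R_c·A = 1.692969·7.8110·181.8750 = 2405.075 mm³

Volume = 2405.075 mm³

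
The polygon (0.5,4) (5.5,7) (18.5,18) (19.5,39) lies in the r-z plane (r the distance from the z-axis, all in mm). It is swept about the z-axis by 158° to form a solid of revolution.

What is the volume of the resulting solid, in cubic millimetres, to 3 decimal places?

Volume = 6621.046 mm³

Profile (r,z), 4 vertices: (0.5,4) (5.5,7) (18.5,18) (19.5,39)
edge 0: (0.5,4)→(5.5,7)  cross = 0.5·7 − 5.5·4 = -18.5000; (r_i+r_j)·cross = 6·-18.5000 = -111.0000
edge 1: (5.5,7)→(18.5,18)  cross = 5.5·18 − 18.5·7 = -30.5000; (r_i+r_j)·cross = 24·-30.5000 = -732.0000
edge 2: (18.5,18)→(19.5,39)  cross = 18.5·39 − 19.5·18 = 370.5000; (r_i+r_j)·cross = 38·370.5000 = 14079.0000
edge 3: (19.5,39)→(0.5,4)  cross = 19.5·4 − 0.5·39 = 58.5000; (r_i+r_j)·cross = 20·58.5000 = 1170.0000
Σcross = 380.0000 → A = |Σcross|/2 = 190.0000 mm²
Σ(r_i+r_j)·cross = 14406.0000 → first moment M = |Σ|/6 = 2401.0000
R_c = M/A = 2401.0000/190.0000 = 12.6368 mm
θ = 158° = 2.757620 rad
V = θ·R_c·A = 2.757620·12.6368·190.0000 = 6621.046 mm³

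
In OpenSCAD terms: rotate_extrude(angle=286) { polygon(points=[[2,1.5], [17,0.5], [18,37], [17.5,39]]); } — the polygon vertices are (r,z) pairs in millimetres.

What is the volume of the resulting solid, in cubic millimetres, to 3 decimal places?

Profile (r,z), 4 vertices: (2,1.5) (17,0.5) (18,37) (17.5,39)
edge 0: (2,1.5)→(17,0.5)  cross = 2·0.5 − 17·1.5 = -24.5000; (r_i+r_j)·cross = 19·-24.5000 = -465.5000
edge 1: (17,0.5)→(18,37)  cross = 17·37 − 18·0.5 = 620.0000; (r_i+r_j)·cross = 35·620.0000 = 21700.0000
edge 2: (18,37)→(17.5,39)  cross = 18·39 − 17.5·37 = 54.5000; (r_i+r_j)·cross = 35.5·54.5000 = 1934.7500
edge 3: (17.5,39)→(2,1.5)  cross = 17.5·1.5 − 2·39 = -51.7500; (r_i+r_j)·cross = 19.5·-51.7500 = -1009.1250
Σcross = 598.2500 → A = |Σcross|/2 = 299.1250 mm²
Σ(r_i+r_j)·cross = 22160.1250 → first moment M = |Σ|/6 = 3693.3542
R_c = M/A = 3693.3542/299.1250 = 12.3472 mm
θ = 286° = 4.991642 rad
V = θ·R_c·A = 4.991642·12.3472·299.1250 = 18435.901 mm³

Volume = 18435.901 mm³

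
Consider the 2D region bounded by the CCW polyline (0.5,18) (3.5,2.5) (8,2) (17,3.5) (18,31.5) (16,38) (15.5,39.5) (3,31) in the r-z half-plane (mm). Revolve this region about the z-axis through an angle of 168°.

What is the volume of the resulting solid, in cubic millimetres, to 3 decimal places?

Volume = 14806.029 mm³

Profile (r,z), 8 vertices: (0.5,18) (3.5,2.5) (8,2) (17,3.5) (18,31.5) (16,38) (15.5,39.5) (3,31)
edge 0: (0.5,18)→(3.5,2.5)  cross = 0.5·2.5 − 3.5·18 = -61.7500; (r_i+r_j)·cross = 4·-61.7500 = -247.0000
edge 1: (3.5,2.5)→(8,2)  cross = 3.5·2 − 8·2.5 = -13.0000; (r_i+r_j)·cross = 11.5·-13.0000 = -149.5000
edge 2: (8,2)→(17,3.5)  cross = 8·3.5 − 17·2 = -6.0000; (r_i+r_j)·cross = 25·-6.0000 = -150.0000
edge 3: (17,3.5)→(18,31.5)  cross = 17·31.5 − 18·3.5 = 472.5000; (r_i+r_j)·cross = 35·472.5000 = 16537.5000
edge 4: (18,31.5)→(16,38)  cross = 18·38 − 16·31.5 = 180.0000; (r_i+r_j)·cross = 34·180.0000 = 6120.0000
edge 5: (16,38)→(15.5,39.5)  cross = 16·39.5 − 15.5·38 = 43.0000; (r_i+r_j)·cross = 31.5·43.0000 = 1354.5000
edge 6: (15.5,39.5)→(3,31)  cross = 15.5·31 − 3·39.5 = 362.0000; (r_i+r_j)·cross = 18.5·362.0000 = 6697.0000
edge 7: (3,31)→(0.5,18)  cross = 3·18 − 0.5·31 = 38.5000; (r_i+r_j)·cross = 3.5·38.5000 = 134.7500
Σcross = 1015.2500 → A = |Σcross|/2 = 507.6250 mm²
Σ(r_i+r_j)·cross = 30297.2500 → first moment M = |Σ|/6 = 5049.5417
R_c = M/A = 5049.5417/507.6250 = 9.9474 mm
θ = 168° = 2.932153 rad
V = θ·R_c·A = 2.932153·9.9474·507.6250 = 14806.029 mm³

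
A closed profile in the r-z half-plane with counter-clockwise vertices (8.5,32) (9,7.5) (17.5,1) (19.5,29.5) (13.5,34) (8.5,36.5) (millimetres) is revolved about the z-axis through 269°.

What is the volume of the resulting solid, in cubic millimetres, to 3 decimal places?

Profile (r,z), 6 vertices: (8.5,32) (9,7.5) (17.5,1) (19.5,29.5) (13.5,34) (8.5,36.5)
edge 0: (8.5,32)→(9,7.5)  cross = 8.5·7.5 − 9·32 = -224.2500; (r_i+r_j)·cross = 17.5·-224.2500 = -3924.3750
edge 1: (9,7.5)→(17.5,1)  cross = 9·1 − 17.5·7.5 = -122.2500; (r_i+r_j)·cross = 26.5·-122.2500 = -3239.6250
edge 2: (17.5,1)→(19.5,29.5)  cross = 17.5·29.5 − 19.5·1 = 496.7500; (r_i+r_j)·cross = 37·496.7500 = 18379.7500
edge 3: (19.5,29.5)→(13.5,34)  cross = 19.5·34 − 13.5·29.5 = 264.7500; (r_i+r_j)·cross = 33·264.7500 = 8736.7500
edge 4: (13.5,34)→(8.5,36.5)  cross = 13.5·36.5 − 8.5·34 = 203.7500; (r_i+r_j)·cross = 22·203.7500 = 4482.5000
edge 5: (8.5,36.5)→(8.5,32)  cross = 8.5·32 − 8.5·36.5 = -38.2500; (r_i+r_j)·cross = 17·-38.2500 = -650.2500
Σcross = 580.5000 → A = |Σcross|/2 = 290.2500 mm²
Σ(r_i+r_j)·cross = 23784.7500 → first moment M = |Σ|/6 = 3964.1250
R_c = M/A = 3964.1250/290.2500 = 13.6576 mm
θ = 269° = 4.694936 rad
V = θ·R_c·A = 4.694936·13.6576·290.2500 = 18611.312 mm³

Volume = 18611.312 mm³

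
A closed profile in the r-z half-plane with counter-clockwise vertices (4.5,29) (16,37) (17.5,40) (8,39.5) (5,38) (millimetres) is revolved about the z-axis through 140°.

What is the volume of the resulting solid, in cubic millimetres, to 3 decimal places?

Volume = 1732.567 mm³

Profile (r,z), 5 vertices: (4.5,29) (16,37) (17.5,40) (8,39.5) (5,38)
edge 0: (4.5,29)→(16,37)  cross = 4.5·37 − 16·29 = -297.5000; (r_i+r_j)·cross = 20.5·-297.5000 = -6098.7500
edge 1: (16,37)→(17.5,40)  cross = 16·40 − 17.5·37 = -7.5000; (r_i+r_j)·cross = 33.5·-7.5000 = -251.2500
edge 2: (17.5,40)→(8,39.5)  cross = 17.5·39.5 − 8·40 = 371.2500; (r_i+r_j)·cross = 25.5·371.2500 = 9466.8750
edge 3: (8,39.5)→(5,38)  cross = 8·38 − 5·39.5 = 106.5000; (r_i+r_j)·cross = 13·106.5000 = 1384.5000
edge 4: (5,38)→(4.5,29)  cross = 5·29 − 4.5·38 = -26.0000; (r_i+r_j)·cross = 9.5·-26.0000 = -247.0000
Σcross = 146.7500 → A = |Σcross|/2 = 73.3750 mm²
Σ(r_i+r_j)·cross = 4254.3750 → first moment M = |Σ|/6 = 709.0625
R_c = M/A = 709.0625/73.3750 = 9.6635 mm
θ = 140° = 2.443461 rad
V = θ·R_c·A = 2.443461·9.6635·73.3750 = 1732.567 mm³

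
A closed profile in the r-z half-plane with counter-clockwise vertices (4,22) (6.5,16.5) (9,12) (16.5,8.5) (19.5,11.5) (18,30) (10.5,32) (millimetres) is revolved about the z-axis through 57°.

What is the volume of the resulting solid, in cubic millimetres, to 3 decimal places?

Volume = 3145.594 mm³

Profile (r,z), 7 vertices: (4,22) (6.5,16.5) (9,12) (16.5,8.5) (19.5,11.5) (18,30) (10.5,32)
edge 0: (4,22)→(6.5,16.5)  cross = 4·16.5 − 6.5·22 = -77.0000; (r_i+r_j)·cross = 10.5·-77.0000 = -808.5000
edge 1: (6.5,16.5)→(9,12)  cross = 6.5·12 − 9·16.5 = -70.5000; (r_i+r_j)·cross = 15.5·-70.5000 = -1092.7500
edge 2: (9,12)→(16.5,8.5)  cross = 9·8.5 − 16.5·12 = -121.5000; (r_i+r_j)·cross = 25.5·-121.5000 = -3098.2500
edge 3: (16.5,8.5)→(19.5,11.5)  cross = 16.5·11.5 − 19.5·8.5 = 24.0000; (r_i+r_j)·cross = 36·24.0000 = 864.0000
edge 4: (19.5,11.5)→(18,30)  cross = 19.5·30 − 18·11.5 = 378.0000; (r_i+r_j)·cross = 37.5·378.0000 = 14175.0000
edge 5: (18,30)→(10.5,32)  cross = 18·32 − 10.5·30 = 261.0000; (r_i+r_j)·cross = 28.5·261.0000 = 7438.5000
edge 6: (10.5,32)→(4,22)  cross = 10.5·22 − 4·32 = 103.0000; (r_i+r_j)·cross = 14.5·103.0000 = 1493.5000
Σcross = 497.0000 → A = |Σcross|/2 = 248.5000 mm²
Σ(r_i+r_j)·cross = 18971.5000 → first moment M = |Σ|/6 = 3161.9167
R_c = M/A = 3161.9167/248.5000 = 12.7240 mm
θ = 57° = 0.994838 rad
V = θ·R_c·A = 0.994838·12.7240·248.5000 = 3145.594 mm³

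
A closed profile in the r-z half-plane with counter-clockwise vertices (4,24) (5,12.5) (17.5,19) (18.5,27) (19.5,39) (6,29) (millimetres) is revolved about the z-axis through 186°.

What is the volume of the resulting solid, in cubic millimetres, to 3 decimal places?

Volume = 9243.807 mm³

Profile (r,z), 6 vertices: (4,24) (5,12.5) (17.5,19) (18.5,27) (19.5,39) (6,29)
edge 0: (4,24)→(5,12.5)  cross = 4·12.5 − 5·24 = -70.0000; (r_i+r_j)·cross = 9·-70.0000 = -630.0000
edge 1: (5,12.5)→(17.5,19)  cross = 5·19 − 17.5·12.5 = -123.7500; (r_i+r_j)·cross = 22.5·-123.7500 = -2784.3750
edge 2: (17.5,19)→(18.5,27)  cross = 17.5·27 − 18.5·19 = 121.0000; (r_i+r_j)·cross = 36·121.0000 = 4356.0000
edge 3: (18.5,27)→(19.5,39)  cross = 18.5·39 − 19.5·27 = 195.0000; (r_i+r_j)·cross = 38·195.0000 = 7410.0000
edge 4: (19.5,39)→(6,29)  cross = 19.5·29 − 6·39 = 331.5000; (r_i+r_j)·cross = 25.5·331.5000 = 8453.2500
edge 5: (6,29)→(4,24)  cross = 6·24 − 4·29 = 28.0000; (r_i+r_j)·cross = 10·28.0000 = 280.0000
Σcross = 481.7500 → A = |Σcross|/2 = 240.8750 mm²
Σ(r_i+r_j)·cross = 17084.8750 → first moment M = |Σ|/6 = 2847.4792
R_c = M/A = 2847.4792/240.8750 = 11.8214 mm
θ = 186° = 3.246312 rad
V = θ·R_c·A = 3.246312·11.8214·240.8750 = 9243.807 mm³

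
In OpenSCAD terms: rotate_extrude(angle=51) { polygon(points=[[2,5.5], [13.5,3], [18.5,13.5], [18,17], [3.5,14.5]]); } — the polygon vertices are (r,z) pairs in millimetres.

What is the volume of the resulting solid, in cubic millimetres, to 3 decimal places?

Profile (r,z), 5 vertices: (2,5.5) (13.5,3) (18.5,13.5) (18,17) (3.5,14.5)
edge 0: (2,5.5)→(13.5,3)  cross = 2·3 − 13.5·5.5 = -68.2500; (r_i+r_j)·cross = 15.5·-68.2500 = -1057.8750
edge 1: (13.5,3)→(18.5,13.5)  cross = 13.5·13.5 − 18.5·3 = 126.7500; (r_i+r_j)·cross = 32·126.7500 = 4056.0000
edge 2: (18.5,13.5)→(18,17)  cross = 18.5·17 − 18·13.5 = 71.5000; (r_i+r_j)·cross = 36.5·71.5000 = 2609.7500
edge 3: (18,17)→(3.5,14.5)  cross = 18·14.5 − 3.5·17 = 201.5000; (r_i+r_j)·cross = 21.5·201.5000 = 4332.2500
edge 4: (3.5,14.5)→(2,5.5)  cross = 3.5·5.5 − 2·14.5 = -9.7500; (r_i+r_j)·cross = 5.5·-9.7500 = -53.6250
Σcross = 321.7500 → A = |Σcross|/2 = 160.8750 mm²
Σ(r_i+r_j)·cross = 9886.5000 → first moment M = |Σ|/6 = 1647.7500
R_c = M/A = 1647.7500/160.8750 = 10.2424 mm
θ = 51° = 0.890118 rad
V = θ·R_c·A = 0.890118·10.2424·160.8750 = 1466.692 mm³

Volume = 1466.692 mm³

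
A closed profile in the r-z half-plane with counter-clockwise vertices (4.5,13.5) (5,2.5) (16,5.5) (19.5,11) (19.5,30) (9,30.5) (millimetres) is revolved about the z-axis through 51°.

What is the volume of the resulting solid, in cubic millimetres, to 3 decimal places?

Volume = 3729.001 mm³

Profile (r,z), 6 vertices: (4.5,13.5) (5,2.5) (16,5.5) (19.5,11) (19.5,30) (9,30.5)
edge 0: (4.5,13.5)→(5,2.5)  cross = 4.5·2.5 − 5·13.5 = -56.2500; (r_i+r_j)·cross = 9.5·-56.2500 = -534.3750
edge 1: (5,2.5)→(16,5.5)  cross = 5·5.5 − 16·2.5 = -12.5000; (r_i+r_j)·cross = 21·-12.5000 = -262.5000
edge 2: (16,5.5)→(19.5,11)  cross = 16·11 − 19.5·5.5 = 68.7500; (r_i+r_j)·cross = 35.5·68.7500 = 2440.6250
edge 3: (19.5,11)→(19.5,30)  cross = 19.5·30 − 19.5·11 = 370.5000; (r_i+r_j)·cross = 39·370.5000 = 14449.5000
edge 4: (19.5,30)→(9,30.5)  cross = 19.5·30.5 − 9·30 = 324.7500; (r_i+r_j)·cross = 28.5·324.7500 = 9255.3750
edge 5: (9,30.5)→(4.5,13.5)  cross = 9·13.5 − 4.5·30.5 = -15.7500; (r_i+r_j)·cross = 13.5·-15.7500 = -212.6250
Σcross = 679.5000 → A = |Σcross|/2 = 339.7500 mm²
Σ(r_i+r_j)·cross = 25136.0000 → first moment M = |Σ|/6 = 4189.3333
R_c = M/A = 4189.3333/339.7500 = 12.3306 mm
θ = 51° = 0.890118 rad
V = θ·R_c·A = 0.890118·12.3306·339.7500 = 3729.001 mm³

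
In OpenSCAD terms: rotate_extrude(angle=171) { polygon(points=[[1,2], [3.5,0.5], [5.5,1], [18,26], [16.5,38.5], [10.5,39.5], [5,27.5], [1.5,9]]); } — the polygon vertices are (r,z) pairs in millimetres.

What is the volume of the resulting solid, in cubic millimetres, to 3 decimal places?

Volume = 10012.668 mm³

Profile (r,z), 8 vertices: (1,2) (3.5,0.5) (5.5,1) (18,26) (16.5,38.5) (10.5,39.5) (5,27.5) (1.5,9)
edge 0: (1,2)→(3.5,0.5)  cross = 1·0.5 − 3.5·2 = -6.5000; (r_i+r_j)·cross = 4.5·-6.5000 = -29.2500
edge 1: (3.5,0.5)→(5.5,1)  cross = 3.5·1 − 5.5·0.5 = 0.7500; (r_i+r_j)·cross = 9·0.7500 = 6.7500
edge 2: (5.5,1)→(18,26)  cross = 5.5·26 − 18·1 = 125.0000; (r_i+r_j)·cross = 23.5·125.0000 = 2937.5000
edge 3: (18,26)→(16.5,38.5)  cross = 18·38.5 − 16.5·26 = 264.0000; (r_i+r_j)·cross = 34.5·264.0000 = 9108.0000
edge 4: (16.5,38.5)→(10.5,39.5)  cross = 16.5·39.5 − 10.5·38.5 = 247.5000; (r_i+r_j)·cross = 27·247.5000 = 6682.5000
edge 5: (10.5,39.5)→(5,27.5)  cross = 10.5·27.5 − 5·39.5 = 91.2500; (r_i+r_j)·cross = 15.5·91.2500 = 1414.3750
edge 6: (5,27.5)→(1.5,9)  cross = 5·9 − 1.5·27.5 = 3.7500; (r_i+r_j)·cross = 6.5·3.7500 = 24.3750
edge 7: (1.5,9)→(1,2)  cross = 1.5·2 − 1·9 = -6.0000; (r_i+r_j)·cross = 2.5·-6.0000 = -15.0000
Σcross = 719.7500 → A = |Σcross|/2 = 359.8750 mm²
Σ(r_i+r_j)·cross = 20129.2500 → first moment M = |Σ|/6 = 3354.8750
R_c = M/A = 3354.8750/359.8750 = 9.3223 mm
θ = 171° = 2.984513 rad
V = θ·R_c·A = 2.984513·9.3223·359.8750 = 10012.668 mm³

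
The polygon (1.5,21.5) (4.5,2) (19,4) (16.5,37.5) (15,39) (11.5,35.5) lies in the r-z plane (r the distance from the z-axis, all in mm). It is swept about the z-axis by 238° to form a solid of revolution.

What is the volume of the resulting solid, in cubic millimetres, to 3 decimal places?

Volume = 20227.856 mm³

Profile (r,z), 6 vertices: (1.5,21.5) (4.5,2) (19,4) (16.5,37.5) (15,39) (11.5,35.5)
edge 0: (1.5,21.5)→(4.5,2)  cross = 1.5·2 − 4.5·21.5 = -93.7500; (r_i+r_j)·cross = 6·-93.7500 = -562.5000
edge 1: (4.5,2)→(19,4)  cross = 4.5·4 − 19·2 = -20.0000; (r_i+r_j)·cross = 23.5·-20.0000 = -470.0000
edge 2: (19,4)→(16.5,37.5)  cross = 19·37.5 − 16.5·4 = 646.5000; (r_i+r_j)·cross = 35.5·646.5000 = 22950.7500
edge 3: (16.5,37.5)→(15,39)  cross = 16.5·39 − 15·37.5 = 81.0000; (r_i+r_j)·cross = 31.5·81.0000 = 2551.5000
edge 4: (15,39)→(11.5,35.5)  cross = 15·35.5 − 11.5·39 = 84.0000; (r_i+r_j)·cross = 26.5·84.0000 = 2226.0000
edge 5: (11.5,35.5)→(1.5,21.5)  cross = 11.5·21.5 − 1.5·35.5 = 194.0000; (r_i+r_j)·cross = 13·194.0000 = 2522.0000
Σcross = 891.7500 → A = |Σcross|/2 = 445.8750 mm²
Σ(r_i+r_j)·cross = 29217.7500 → first moment M = |Σ|/6 = 4869.6250
R_c = M/A = 4869.6250/445.8750 = 10.9215 mm
θ = 238° = 4.153884 rad
V = θ·R_c·A = 4.153884·10.9215·445.8750 = 20227.856 mm³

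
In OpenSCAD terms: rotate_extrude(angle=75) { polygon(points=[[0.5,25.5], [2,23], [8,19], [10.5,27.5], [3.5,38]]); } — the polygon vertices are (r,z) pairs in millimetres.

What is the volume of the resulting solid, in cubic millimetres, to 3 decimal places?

Profile (r,z), 5 vertices: (0.5,25.5) (2,23) (8,19) (10.5,27.5) (3.5,38)
edge 0: (0.5,25.5)→(2,23)  cross = 0.5·23 − 2·25.5 = -39.5000; (r_i+r_j)·cross = 2.5·-39.5000 = -98.7500
edge 1: (2,23)→(8,19)  cross = 2·19 − 8·23 = -146.0000; (r_i+r_j)·cross = 10·-146.0000 = -1460.0000
edge 2: (8,19)→(10.5,27.5)  cross = 8·27.5 − 10.5·19 = 20.5000; (r_i+r_j)·cross = 18.5·20.5000 = 379.2500
edge 3: (10.5,27.5)→(3.5,38)  cross = 10.5·38 − 3.5·27.5 = 302.7500; (r_i+r_j)·cross = 14·302.7500 = 4238.5000
edge 4: (3.5,38)→(0.5,25.5)  cross = 3.5·25.5 − 0.5·38 = 70.2500; (r_i+r_j)·cross = 4·70.2500 = 281.0000
Σcross = 208.0000 → A = |Σcross|/2 = 104.0000 mm²
Σ(r_i+r_j)·cross = 3340.0000 → first moment M = |Σ|/6 = 556.6667
R_c = M/A = 556.6667/104.0000 = 5.3526 mm
θ = 75° = 1.308997 rad
V = θ·R_c·A = 1.308997·5.3526·104.0000 = 728.675 mm³

Volume = 728.675 mm³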